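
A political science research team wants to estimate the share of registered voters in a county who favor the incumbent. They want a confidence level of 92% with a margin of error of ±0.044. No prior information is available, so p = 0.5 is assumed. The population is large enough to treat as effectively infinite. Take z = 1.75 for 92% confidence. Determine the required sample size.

396

With p = 0.5, p(1−p) = 0.25.
n = z²·p(1−p)/E² = 1.75² × 0.2500 / 0.044² = 3.0625 × 0.2500 / 0.001936 ≈ 395.47.
Rounding up gives n = 396.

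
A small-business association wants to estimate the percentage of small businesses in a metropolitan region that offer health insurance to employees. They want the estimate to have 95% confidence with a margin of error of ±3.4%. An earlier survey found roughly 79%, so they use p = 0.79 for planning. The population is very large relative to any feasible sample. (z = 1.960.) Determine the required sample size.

With p = 0.79, p(1−p) = 0.1659.
n = z²·p(1−p)/E² = 1.960² × 0.1659 / 0.034² = 3.8416 × 0.1659 / 0.001156 ≈ 551.32.
Rounding up gives n = 552.

552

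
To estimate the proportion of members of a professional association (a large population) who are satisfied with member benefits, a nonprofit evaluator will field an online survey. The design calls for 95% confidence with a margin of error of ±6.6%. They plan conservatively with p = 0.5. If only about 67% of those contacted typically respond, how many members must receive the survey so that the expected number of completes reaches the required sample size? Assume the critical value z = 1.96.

Completed interviews needed: n₀ = 1.96² × 0.2500 / 0.066² ≈ 220.48 → 221.
At a 67% response rate, contacts needed = 221 / 0.67 ≈ 329.85 → 330.

330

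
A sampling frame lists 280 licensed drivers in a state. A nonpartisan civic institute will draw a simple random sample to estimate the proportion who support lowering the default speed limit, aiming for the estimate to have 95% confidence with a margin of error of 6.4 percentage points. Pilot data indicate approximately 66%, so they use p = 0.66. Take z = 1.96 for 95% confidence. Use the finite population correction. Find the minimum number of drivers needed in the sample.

Unadjusted: n₀ = 1.96² × 0.66 × 0.34 / 0.064² ≈ 210.46, so n₀ = 211.
Finite population correction with N = 280: n = n₀ / (1 + (n₀−1)/N) = 211 / (1 + 210/280) = 211 / 1.7500 ≈ 120.57.
Rounding up, n = 121.

121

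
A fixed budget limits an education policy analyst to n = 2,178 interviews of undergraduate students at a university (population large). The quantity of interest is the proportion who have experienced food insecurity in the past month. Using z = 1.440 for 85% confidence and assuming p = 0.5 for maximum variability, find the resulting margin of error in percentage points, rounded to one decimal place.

1.5

SE(p̂) = √[p(1−p)/n] = √[0.2500/2178] = 0.01071.
E = z × SE = 1.440 × 0.01071 = 0.01543, or 1.5 percentage points.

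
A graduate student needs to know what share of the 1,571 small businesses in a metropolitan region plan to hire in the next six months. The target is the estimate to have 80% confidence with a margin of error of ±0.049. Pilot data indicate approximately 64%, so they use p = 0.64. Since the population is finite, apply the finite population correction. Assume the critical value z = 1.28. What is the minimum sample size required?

Unadjusted: n₀ = 1.28² × 0.64 × 0.36 / 0.049² ≈ 157.22, so n₀ = 158.
Finite population correction with N = 1,571: n = n₀ / (1 + (n₀−1)/N) = 158 / (1 + 157/1571) = 158 / 1.0999 ≈ 143.64.
Rounding up, n = 144.

144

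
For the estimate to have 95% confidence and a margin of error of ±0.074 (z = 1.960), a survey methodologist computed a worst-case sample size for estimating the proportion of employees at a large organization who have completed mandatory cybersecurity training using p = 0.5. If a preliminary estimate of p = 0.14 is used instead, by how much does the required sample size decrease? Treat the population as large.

Conservative (p = 0.5): n = 1.960² × 0.25 / 0.074² ≈ 175.38 → 176.
Using p = 0.14: p(1−p) = 0.1204, so n = 1.960² × 0.1204 / 0.074² ≈ 84.46 → 85.
Reduction: 176 − 85 = 91.

91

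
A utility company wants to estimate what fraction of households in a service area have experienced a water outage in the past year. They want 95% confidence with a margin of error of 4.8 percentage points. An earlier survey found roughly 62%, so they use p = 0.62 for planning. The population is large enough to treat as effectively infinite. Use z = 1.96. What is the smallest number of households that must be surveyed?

393

With p = 0.62, p(1−p) = 0.2356.
n = z²·p(1−p)/E² = 1.96² × 0.2356 / 0.048² = 3.8416 × 0.2356 / 0.002304 ≈ 392.83.
Rounding up gives n = 393.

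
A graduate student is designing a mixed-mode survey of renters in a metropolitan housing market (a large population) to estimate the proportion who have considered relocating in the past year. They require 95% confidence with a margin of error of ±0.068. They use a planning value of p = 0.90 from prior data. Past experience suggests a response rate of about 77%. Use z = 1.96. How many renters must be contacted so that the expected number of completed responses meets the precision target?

Completed interviews needed: n₀ = 1.96² × 0.0900 / 0.068² ≈ 74.77 → 75.
At a 77% response rate, contacts needed = 75 / 0.77 ≈ 97.40 → 98.

98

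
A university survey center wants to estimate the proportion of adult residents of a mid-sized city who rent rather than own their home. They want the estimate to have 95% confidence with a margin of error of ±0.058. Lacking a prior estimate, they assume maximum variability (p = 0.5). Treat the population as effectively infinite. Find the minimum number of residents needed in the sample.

For 95% confidence, z = 1.960.
With p = 0.5, p(1−p) = 0.25.
n = z²·p(1−p)/E² = 1.960² × 0.2500 / 0.058² = 3.8416 × 0.2500 / 0.003364 ≈ 285.49.
Rounding up gives n = 286.

286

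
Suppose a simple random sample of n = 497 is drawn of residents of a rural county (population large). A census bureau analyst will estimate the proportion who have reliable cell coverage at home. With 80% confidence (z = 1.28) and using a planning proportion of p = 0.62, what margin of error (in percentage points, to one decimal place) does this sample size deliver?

2.8

SE(p̂) = √[p(1−p)/n] = √[0.2356/497] = 0.02177.
E = z × SE = 1.28 × 0.02177 = 0.02787, or 2.8 percentage points.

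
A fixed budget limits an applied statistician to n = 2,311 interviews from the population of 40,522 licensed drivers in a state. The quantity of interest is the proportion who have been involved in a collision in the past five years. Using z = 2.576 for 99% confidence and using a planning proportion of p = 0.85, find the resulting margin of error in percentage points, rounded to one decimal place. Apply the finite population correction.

1.9

Finite-population factor: (N−n)/(N−1) = (40522−2311)/(40522−1) = 0.9430.
SE(p̂) = √[p(1−p)/n · (N−n)/(N−1)] = √[0.1275/2311 × 0.9430] = 0.00721.
E = z × SE = 2.576 × 0.00721 = 0.01858 ≈ 1.9 percentage points.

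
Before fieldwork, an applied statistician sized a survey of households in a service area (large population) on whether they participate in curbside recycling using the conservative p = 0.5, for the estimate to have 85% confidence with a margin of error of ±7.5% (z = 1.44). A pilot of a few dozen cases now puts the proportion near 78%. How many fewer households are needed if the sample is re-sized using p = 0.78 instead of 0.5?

Conservative (p = 0.5): n = 1.44² × 0.25 / 0.075² ≈ 92.16 → 93.
Using p = 0.78: p(1−p) = 0.1716, so n = 1.44² × 0.1716 / 0.075² ≈ 63.26 → 64.
Reduction: 93 − 64 = 29.

29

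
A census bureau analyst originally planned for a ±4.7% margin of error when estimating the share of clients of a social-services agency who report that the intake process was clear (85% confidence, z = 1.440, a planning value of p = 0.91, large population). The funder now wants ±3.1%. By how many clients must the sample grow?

100

At ±4.7%: n = 1.440² × 0.0819 / 0.047² ≈ 76.88 → 77.
At ±3.1%: n = 1.440² × 0.0819 / 0.031² ≈ 176.72 → 177.
Additional respondents: 177 − 77 = 100.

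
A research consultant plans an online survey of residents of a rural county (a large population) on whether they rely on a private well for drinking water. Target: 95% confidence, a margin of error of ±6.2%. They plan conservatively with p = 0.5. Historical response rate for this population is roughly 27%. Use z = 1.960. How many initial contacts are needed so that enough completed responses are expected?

926

Completed interviews needed: n₀ = 1.960² × 0.2500 / 0.062² ≈ 249.84 → 250.
At a 27% response rate, contacts needed = 250 / 0.27 ≈ 925.93 → 926.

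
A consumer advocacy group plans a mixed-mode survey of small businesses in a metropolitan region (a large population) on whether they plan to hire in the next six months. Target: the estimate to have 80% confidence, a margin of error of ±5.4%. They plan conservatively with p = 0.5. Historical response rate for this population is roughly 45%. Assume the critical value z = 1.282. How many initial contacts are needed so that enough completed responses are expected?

314

Completed interviews needed: n₀ = 1.282² × 0.2500 / 0.054² ≈ 140.91 → 141.
At a 45% response rate, contacts needed = 141 / 0.45 ≈ 313.33 → 314.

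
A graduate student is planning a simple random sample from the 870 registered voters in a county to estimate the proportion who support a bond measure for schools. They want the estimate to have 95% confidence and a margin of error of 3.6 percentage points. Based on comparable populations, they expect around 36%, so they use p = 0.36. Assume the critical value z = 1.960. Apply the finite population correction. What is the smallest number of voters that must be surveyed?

383

Unadjusted: n₀ = 1.960² × 0.36 × 0.64 / 0.036² ≈ 682.95, so n₀ = 683.
Finite population correction with N = 870: n = n₀ / (1 + (n₀−1)/N) = 683 / (1 + 682/870) = 683 / 1.7839 ≈ 382.87.
Rounding up, n = 383.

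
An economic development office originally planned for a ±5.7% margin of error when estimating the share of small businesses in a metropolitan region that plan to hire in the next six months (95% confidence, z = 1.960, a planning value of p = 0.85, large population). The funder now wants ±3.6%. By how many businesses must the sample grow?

At ±5.7%: n = 1.960² × 0.1275 / 0.057² ≈ 150.76 → 151.
At ±3.6%: n = 1.960² × 0.1275 / 0.036² ≈ 377.94 → 378.
Additional respondents: 378 − 151 = 227.

227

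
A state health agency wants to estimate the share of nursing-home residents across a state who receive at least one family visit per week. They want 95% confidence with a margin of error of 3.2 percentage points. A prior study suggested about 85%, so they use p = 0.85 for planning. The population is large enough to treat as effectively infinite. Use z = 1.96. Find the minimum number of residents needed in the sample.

With p = 0.85, p(1−p) = 0.1275.
n = z²·p(1−p)/E² = 1.96² × 0.1275 / 0.032² = 3.8416 × 0.1275 / 0.001024 ≈ 478.32.
Rounding up gives n = 479.

479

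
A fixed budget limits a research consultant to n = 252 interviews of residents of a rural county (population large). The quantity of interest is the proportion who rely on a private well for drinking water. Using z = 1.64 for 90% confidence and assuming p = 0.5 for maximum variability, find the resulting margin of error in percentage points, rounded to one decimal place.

SE(p̂) = √[p(1−p)/n] = √[0.2500/252] = 0.03150.
E = z × SE = 1.64 × 0.03150 = 0.05166, or 5.2 percentage points.

5.2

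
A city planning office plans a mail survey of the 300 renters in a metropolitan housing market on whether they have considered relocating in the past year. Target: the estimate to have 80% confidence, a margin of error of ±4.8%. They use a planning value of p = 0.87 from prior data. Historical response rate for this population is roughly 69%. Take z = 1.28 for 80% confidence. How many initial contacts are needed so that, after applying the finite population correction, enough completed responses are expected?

Completed interviews needed (unadjusted): n₀ = 1.28² × 0.1131 / 0.048² ≈ 80.43 → 81.
FPC for N = 300: n = 81 / (1 + 80/300) = 81 / 1.2667 ≈ 63.95 → 64.
At a 69% response rate, contacts needed = 64 / 0.69 ≈ 92.75 → 93.

93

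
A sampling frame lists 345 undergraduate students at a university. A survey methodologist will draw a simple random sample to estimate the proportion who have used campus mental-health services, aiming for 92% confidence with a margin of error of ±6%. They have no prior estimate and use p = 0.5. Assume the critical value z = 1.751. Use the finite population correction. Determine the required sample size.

132

Unadjusted: n₀ = 1.751² × 0.50 × 0.50 / 0.060² ≈ 212.92, so n₀ = 213.
Finite population correction with N = 345: n = n₀ / (1 + (n₀−1)/N) = 213 / (1 + 212/345) = 213 / 1.6145 ≈ 131.93.
Rounding up, n = 132.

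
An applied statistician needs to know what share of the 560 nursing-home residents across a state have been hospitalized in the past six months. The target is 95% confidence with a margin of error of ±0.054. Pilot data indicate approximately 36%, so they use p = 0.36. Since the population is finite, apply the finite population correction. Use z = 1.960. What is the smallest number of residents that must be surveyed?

198

Unadjusted: n₀ = 1.960² × 0.36 × 0.64 / 0.054² ≈ 303.53, so n₀ = 304.
Finite population correction with N = 560: n = n₀ / (1 + (n₀−1)/N) = 304 / (1 + 303/560) = 304 / 1.5411 ≈ 197.27.
Rounding up, n = 198.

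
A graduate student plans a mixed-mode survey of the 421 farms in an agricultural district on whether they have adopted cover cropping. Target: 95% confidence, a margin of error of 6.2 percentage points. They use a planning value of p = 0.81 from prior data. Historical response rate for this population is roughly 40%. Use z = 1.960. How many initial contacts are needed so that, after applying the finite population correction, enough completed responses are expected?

Completed interviews needed (unadjusted): n₀ = 1.960² × 0.1539 / 0.062² ≈ 153.80 → 154.
FPC for N = 421: n = 154 / (1 + 153/421) = 154 / 1.3634 ≈ 112.95 → 113.
At a 40% response rate, contacts needed = 113 / 0.40 ≈ 282.50 → 283.

283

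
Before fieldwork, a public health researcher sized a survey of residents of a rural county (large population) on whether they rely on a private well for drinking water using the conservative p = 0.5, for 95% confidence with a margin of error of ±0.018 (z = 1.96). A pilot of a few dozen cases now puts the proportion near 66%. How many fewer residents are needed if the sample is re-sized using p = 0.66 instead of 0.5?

304

Conservative (p = 0.5): n = 1.96² × 0.25 / 0.018² ≈ 2964.20 → 2965.
Using p = 0.66: p(1−p) = 0.2244, so n = 1.96² × 0.2244 / 0.018² ≈ 2660.66 → 2661.
Reduction: 2965 − 2661 = 304.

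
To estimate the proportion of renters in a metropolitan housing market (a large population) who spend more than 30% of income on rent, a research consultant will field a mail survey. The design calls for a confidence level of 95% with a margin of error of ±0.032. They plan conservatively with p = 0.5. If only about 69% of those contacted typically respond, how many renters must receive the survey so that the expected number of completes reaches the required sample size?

1360

For 95% confidence, z = 1.960.
Completed interviews needed: n₀ = 1.960² × 0.2500 / 0.032² ≈ 937.89 → 938.
At a 69% response rate, contacts needed = 938 / 0.69 ≈ 1359.42 → 1360.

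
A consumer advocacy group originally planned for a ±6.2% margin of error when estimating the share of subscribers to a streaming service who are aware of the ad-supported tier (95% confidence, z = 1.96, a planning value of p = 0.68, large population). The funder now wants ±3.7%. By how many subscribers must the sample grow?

393

At ±6.2%: n = 1.96² × 0.2176 / 0.062² ≈ 217.46 → 218.
At ±3.7%: n = 1.96² × 0.2176 / 0.037² ≈ 610.62 → 611.
Additional respondents: 611 − 218 = 393.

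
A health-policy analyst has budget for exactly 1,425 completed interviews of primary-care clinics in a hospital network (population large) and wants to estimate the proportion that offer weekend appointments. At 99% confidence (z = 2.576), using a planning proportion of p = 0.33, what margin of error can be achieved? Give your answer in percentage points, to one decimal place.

3.2

SE(p̂) = √[p(1−p)/n] = √[0.2211/1425] = 0.01246.
E = z × SE = 2.576 × 0.01246 = 0.03209, or 3.2 percentage points.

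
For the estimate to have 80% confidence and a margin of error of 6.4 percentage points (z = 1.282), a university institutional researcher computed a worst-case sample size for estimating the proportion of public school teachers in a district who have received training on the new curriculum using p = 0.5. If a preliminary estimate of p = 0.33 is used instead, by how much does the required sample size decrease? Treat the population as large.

Conservative (p = 0.5): n = 1.282² × 0.25 / 0.064² ≈ 100.31 → 101.
Using p = 0.33: p(1−p) = 0.2211, so n = 1.282² × 0.2211 / 0.064² ≈ 88.72 → 89.
Reduction: 101 − 89 = 12.

12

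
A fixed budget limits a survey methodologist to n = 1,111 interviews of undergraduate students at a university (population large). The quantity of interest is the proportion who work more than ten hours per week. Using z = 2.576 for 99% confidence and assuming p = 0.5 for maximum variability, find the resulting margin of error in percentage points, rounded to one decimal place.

SE(p̂) = √[p(1−p)/n] = √[0.2500/1111] = 0.01500.
E = z × SE = 2.576 × 0.01500 = 0.03864, or 3.9 percentage points.

3.9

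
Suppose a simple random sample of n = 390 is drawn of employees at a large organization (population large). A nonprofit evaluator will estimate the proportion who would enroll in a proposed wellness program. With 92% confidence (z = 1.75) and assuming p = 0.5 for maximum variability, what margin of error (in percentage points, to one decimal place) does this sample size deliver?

SE(p̂) = √[p(1−p)/n] = √[0.2500/390] = 0.02532.
E = z × SE = 1.75 × 0.02532 = 0.04431, or 4.4 percentage points.

4.4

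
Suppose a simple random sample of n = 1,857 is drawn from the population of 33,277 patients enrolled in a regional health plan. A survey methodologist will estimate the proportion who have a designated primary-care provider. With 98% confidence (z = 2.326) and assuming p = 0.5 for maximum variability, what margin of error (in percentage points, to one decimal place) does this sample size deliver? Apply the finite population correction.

2.6

Finite-population factor: (N−n)/(N−1) = (33277−1857)/(33277−1) = 0.9442.
SE(p̂) = √[p(1−p)/n · (N−n)/(N−1)] = √[0.2500/1857 × 0.9442] = 0.01127.
E = z × SE = 2.326 × 0.01127 = 0.02622 ≈ 2.6 percentage points.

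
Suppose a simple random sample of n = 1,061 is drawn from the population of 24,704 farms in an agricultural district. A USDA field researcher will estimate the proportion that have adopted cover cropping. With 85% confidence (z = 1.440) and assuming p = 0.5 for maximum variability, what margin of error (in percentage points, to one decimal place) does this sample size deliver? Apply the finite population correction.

Finite-population factor: (N−n)/(N−1) = (24704−1061)/(24704−1) = 0.9571.
SE(p̂) = √[p(1−p)/n · (N−n)/(N−1)] = √[0.2500/1061 × 0.9571] = 0.01502.
E = z × SE = 1.440 × 0.01502 = 0.02162 ≈ 2.2 percentage points.

2.2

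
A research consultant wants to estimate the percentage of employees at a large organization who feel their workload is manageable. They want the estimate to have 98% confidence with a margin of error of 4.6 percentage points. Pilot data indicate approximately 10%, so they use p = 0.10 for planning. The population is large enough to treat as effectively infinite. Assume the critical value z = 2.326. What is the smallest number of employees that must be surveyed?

With p = 0.10, p(1−p) = 0.0900.
n = z²·p(1−p)/E² = 2.326² × 0.0900 / 0.046² = 5.4103 × 0.0900 / 0.002116 ≈ 230.12.
Rounding up gives n = 231.

231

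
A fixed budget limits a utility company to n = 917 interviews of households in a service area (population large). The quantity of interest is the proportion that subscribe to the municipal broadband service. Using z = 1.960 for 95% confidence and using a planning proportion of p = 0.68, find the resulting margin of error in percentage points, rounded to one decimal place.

SE(p̂) = √[p(1−p)/n] = √[0.2176/917] = 0.01540.
E = z × SE = 1.960 × 0.01540 = 0.03019, or 3.0 percentage points.

3.0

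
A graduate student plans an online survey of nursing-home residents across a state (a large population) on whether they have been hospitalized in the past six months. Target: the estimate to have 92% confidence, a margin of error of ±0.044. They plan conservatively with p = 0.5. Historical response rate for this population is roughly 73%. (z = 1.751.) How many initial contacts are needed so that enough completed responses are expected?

Completed interviews needed: n₀ = 1.751² × 0.2500 / 0.044² ≈ 395.92 → 396.
At a 73% response rate, contacts needed = 396 / 0.73 ≈ 542.47 → 543.

543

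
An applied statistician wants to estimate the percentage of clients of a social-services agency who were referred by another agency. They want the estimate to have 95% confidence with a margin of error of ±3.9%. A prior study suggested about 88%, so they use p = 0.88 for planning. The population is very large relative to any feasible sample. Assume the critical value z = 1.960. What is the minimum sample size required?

With p = 0.88, p(1−p) = 0.1056.
n = z²·p(1−p)/E² = 1.960² × 0.1056 / 0.039² = 3.8416 × 0.1056 / 0.001521 ≈ 266.71.
Rounding up gives n = 267.

267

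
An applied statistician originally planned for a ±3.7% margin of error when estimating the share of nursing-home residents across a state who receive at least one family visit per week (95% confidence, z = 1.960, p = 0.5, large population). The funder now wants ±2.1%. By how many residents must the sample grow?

1476

At ±3.7%: n = 1.960² × 0.2500 / 0.037² ≈ 701.53 → 702.
At ±2.1%: n = 1.960² × 0.2500 / 0.021² ≈ 2177.78 → 2178.
Additional respondents: 2178 − 702 = 1476.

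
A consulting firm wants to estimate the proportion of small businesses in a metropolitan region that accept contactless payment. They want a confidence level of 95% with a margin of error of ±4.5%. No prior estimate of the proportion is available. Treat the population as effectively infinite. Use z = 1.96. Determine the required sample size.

With no prior estimate, use p = 0.5, giving p(1−p) = 0.25.
n = z²·p(1−p)/E² = 1.96² × 0.2500 / 0.045² = 3.8416 × 0.2500 / 0.002025 ≈ 474.27.
Rounding up gives n = 475.

475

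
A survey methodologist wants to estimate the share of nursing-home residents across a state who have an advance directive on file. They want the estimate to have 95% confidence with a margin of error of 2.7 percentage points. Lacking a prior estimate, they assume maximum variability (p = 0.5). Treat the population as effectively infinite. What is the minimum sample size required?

For 95% confidence, z = 1.96.
With p = 0.5, p(1−p) = 0.25.
n = z²·p(1−p)/E² = 1.96² × 0.2500 / 0.027² = 3.8416 × 0.2500 / 0.000729 ≈ 1317.42.
Rounding up gives n = 1318.

1318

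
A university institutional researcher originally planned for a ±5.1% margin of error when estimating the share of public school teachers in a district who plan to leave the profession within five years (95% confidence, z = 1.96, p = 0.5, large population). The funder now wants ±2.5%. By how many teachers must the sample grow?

At ±5.1%: n = 1.96² × 0.2500 / 0.051² ≈ 369.24 → 370.
At ±2.5%: n = 1.96² × 0.2500 / 0.025² ≈ 1536.64 → 1537.
Additional respondents: 1537 − 370 = 1167.

1167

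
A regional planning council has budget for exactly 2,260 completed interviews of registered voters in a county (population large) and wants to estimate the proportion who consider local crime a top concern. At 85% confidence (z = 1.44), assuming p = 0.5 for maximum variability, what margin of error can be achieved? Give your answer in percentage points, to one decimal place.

SE(p̂) = √[p(1−p)/n] = √[0.2500/2260] = 0.01052.
E = z × SE = 1.44 × 0.01052 = 0.01515, or 1.5 percentage points.

1.5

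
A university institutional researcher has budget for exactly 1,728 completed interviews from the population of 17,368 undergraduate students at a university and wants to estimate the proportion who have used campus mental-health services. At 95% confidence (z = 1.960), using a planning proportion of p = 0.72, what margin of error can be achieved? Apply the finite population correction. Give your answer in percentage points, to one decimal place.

Finite-population factor: (N−n)/(N−1) = (17368−1728)/(17368−1) = 0.9006.
SE(p̂) = √[p(1−p)/n · (N−n)/(N−1)] = √[0.2016/1728 × 0.9006] = 0.01025.
E = z × SE = 1.960 × 0.01025 = 0.02009 ≈ 2.0 percentage points.

2.0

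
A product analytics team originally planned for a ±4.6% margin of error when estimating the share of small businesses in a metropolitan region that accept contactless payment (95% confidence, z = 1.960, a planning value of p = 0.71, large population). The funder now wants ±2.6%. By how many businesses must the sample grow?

797

At ±4.6%: n = 1.960² × 0.2059 / 0.046² ≈ 373.81 → 374.
At ±2.6%: n = 1.960² × 0.2059 / 0.026² ≈ 1170.10 → 1171.
Additional respondents: 1171 − 374 = 797.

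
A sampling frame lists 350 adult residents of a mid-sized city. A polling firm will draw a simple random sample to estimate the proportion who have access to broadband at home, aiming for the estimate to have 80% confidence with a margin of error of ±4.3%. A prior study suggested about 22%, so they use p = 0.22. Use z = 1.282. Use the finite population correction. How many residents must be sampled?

Unadjusted: n₀ = 1.282² × 0.22 × 0.78 / 0.043² ≈ 152.53, so n₀ = 153.
Finite population correction with N = 350: n = n₀ / (1 + (n₀−1)/N) = 153 / (1 + 152/350) = 153 / 1.4343 ≈ 106.67.
Rounding up, n = 107.

107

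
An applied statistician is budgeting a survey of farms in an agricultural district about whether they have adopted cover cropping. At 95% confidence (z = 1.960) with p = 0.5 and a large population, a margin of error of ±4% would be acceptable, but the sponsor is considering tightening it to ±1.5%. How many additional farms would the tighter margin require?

At ±4%: n = 1.960² × 0.2500 / 0.040² ≈ 600.25 → 601.
At ±1.5%: n = 1.960² × 0.2500 / 0.015² ≈ 4268.44 → 4269.
Additional respondents: 4269 − 601 = 3668.

3668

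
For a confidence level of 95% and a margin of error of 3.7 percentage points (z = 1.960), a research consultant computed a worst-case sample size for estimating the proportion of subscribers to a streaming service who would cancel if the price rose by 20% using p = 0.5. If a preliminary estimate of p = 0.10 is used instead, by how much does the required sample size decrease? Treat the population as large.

Conservative (p = 0.5): n = 1.960² × 0.25 / 0.037² ≈ 701.53 → 702.
Using p = 0.10: p(1−p) = 0.0900, so n = 1.960² × 0.0900 / 0.037² ≈ 252.55 → 253.
Reduction: 702 − 253 = 449.

449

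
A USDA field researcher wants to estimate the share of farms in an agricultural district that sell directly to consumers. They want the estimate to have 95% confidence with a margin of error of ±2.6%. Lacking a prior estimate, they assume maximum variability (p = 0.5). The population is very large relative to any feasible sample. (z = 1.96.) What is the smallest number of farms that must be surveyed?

With p = 0.5, p(1−p) = 0.25.
n = z²·p(1−p)/E² = 1.96² × 0.2500 / 0.026² = 3.8416 × 0.2500 / 0.000676 ≈ 1420.71.
Rounding up gives n = 1421.

1421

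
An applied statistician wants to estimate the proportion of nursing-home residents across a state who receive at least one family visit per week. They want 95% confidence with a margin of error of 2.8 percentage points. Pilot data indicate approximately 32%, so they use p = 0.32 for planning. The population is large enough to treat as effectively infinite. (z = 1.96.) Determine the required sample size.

1067

With p = 0.32, p(1−p) = 0.2176.
n = z²·p(1−p)/E² = 1.96² × 0.2176 / 0.028² = 3.8416 × 0.2176 / 0.000784 ≈ 1066.24.
Rounding up gives n = 1067.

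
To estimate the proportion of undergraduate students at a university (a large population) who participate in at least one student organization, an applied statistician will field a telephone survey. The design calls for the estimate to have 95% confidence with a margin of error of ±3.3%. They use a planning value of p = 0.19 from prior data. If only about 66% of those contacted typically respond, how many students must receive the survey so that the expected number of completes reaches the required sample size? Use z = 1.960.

823

Completed interviews needed: n₀ = 1.960² × 0.1539 / 0.033² ≈ 542.90 → 543.
At a 66% response rate, contacts needed = 543 / 0.66 ≈ 822.73 → 823.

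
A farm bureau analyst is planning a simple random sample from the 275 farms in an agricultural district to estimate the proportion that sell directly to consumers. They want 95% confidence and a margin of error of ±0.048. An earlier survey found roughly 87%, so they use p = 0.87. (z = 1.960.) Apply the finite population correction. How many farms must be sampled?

113

Unadjusted: n₀ = 1.960² × 0.87 × 0.13 / 0.048² ≈ 188.58, so n₀ = 189.
Finite population correction with N = 275: n = n₀ / (1 + (n₀−1)/N) = 189 / (1 + 188/275) = 189 / 1.6836 ≈ 112.26.
Rounding up, n = 113.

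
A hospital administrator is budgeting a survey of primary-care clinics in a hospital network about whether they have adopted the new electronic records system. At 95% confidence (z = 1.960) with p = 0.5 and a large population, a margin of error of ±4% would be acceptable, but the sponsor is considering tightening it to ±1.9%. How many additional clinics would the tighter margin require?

At ±4%: n = 1.960² × 0.2500 / 0.040² ≈ 600.25 → 601.
At ±1.9%: n = 1.960² × 0.2500 / 0.019² ≈ 2660.39 → 2661.
Additional respondents: 2661 − 601 = 2060.

2060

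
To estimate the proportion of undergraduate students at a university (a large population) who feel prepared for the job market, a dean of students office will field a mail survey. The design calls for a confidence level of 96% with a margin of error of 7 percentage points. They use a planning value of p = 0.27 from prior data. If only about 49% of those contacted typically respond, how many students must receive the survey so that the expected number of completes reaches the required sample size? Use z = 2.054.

Completed interviews needed: n₀ = 2.054² × 0.1971 / 0.070² ≈ 169.70 → 170.
At a 49% response rate, contacts needed = 170 / 0.49 ≈ 346.94 → 347.

347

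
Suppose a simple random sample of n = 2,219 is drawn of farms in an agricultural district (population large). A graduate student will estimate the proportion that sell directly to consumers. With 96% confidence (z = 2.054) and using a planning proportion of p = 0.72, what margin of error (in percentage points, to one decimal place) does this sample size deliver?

SE(p̂) = √[p(1−p)/n] = √[0.2016/2219] = 0.00953.
E = z × SE = 2.054 × 0.00953 = 0.01958, or 2.0 percentage points.

2.0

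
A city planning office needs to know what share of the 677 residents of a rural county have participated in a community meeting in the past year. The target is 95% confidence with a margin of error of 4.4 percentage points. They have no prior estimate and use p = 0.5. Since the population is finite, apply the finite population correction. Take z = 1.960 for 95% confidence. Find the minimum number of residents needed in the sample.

Unadjusted: n₀ = 1.960² × 0.50 × 0.50 / 0.044² ≈ 496.07, so n₀ = 497.
Finite population correction with N = 677: n = n₀ / (1 + (n₀−1)/N) = 497 / (1 + 496/677) = 497 / 1.7326 ≈ 286.84.
Rounding up, n = 287.

287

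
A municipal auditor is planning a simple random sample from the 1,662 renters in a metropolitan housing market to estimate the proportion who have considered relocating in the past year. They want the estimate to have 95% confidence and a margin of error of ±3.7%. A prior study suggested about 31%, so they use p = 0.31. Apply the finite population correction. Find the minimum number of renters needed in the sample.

442

For 95% confidence, z = 1.960.
Unadjusted: n₀ = 1.960² × 0.31 × 0.69 / 0.037² ≈ 600.23, so n₀ = 601.
Finite population correction with N = 1,662: n = n₀ / (1 + (n₀−1)/N) = 601 / (1 + 600/1662) = 601 / 1.3610 ≈ 441.58.
Rounding up, n = 442.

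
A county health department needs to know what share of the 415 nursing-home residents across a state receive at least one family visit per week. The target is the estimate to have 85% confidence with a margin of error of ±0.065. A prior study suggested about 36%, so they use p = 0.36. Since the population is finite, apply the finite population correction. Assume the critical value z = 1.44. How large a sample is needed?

Unadjusted: n₀ = 1.44² × 0.36 × 0.64 / 0.065² ≈ 113.08, so n₀ = 114.
Finite population correction with N = 415: n = n₀ / (1 + (n₀−1)/N) = 114 / (1 + 113/415) = 114 / 1.2723 ≈ 89.60.
Rounding up, n = 90.

90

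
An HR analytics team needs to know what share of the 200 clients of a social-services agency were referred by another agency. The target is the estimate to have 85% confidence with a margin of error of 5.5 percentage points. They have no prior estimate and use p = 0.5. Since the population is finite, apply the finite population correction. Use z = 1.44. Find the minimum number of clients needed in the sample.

Unadjusted: n₀ = 1.44² × 0.50 × 0.50 / 0.055² ≈ 171.37, so n₀ = 172.
Finite population correction with N = 200: n = n₀ / (1 + (n₀−1)/N) = 172 / (1 + 171/200) = 172 / 1.8550 ≈ 92.72.
Rounding up, n = 93.

93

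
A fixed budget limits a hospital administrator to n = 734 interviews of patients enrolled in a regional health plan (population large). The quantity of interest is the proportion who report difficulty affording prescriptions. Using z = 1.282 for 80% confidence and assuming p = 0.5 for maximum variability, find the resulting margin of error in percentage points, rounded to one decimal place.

SE(p̂) = √[p(1−p)/n] = √[0.2500/734] = 0.01846.
E = z × SE = 1.282 × 0.01846 = 0.02366, or 2.4 percentage points.

2.4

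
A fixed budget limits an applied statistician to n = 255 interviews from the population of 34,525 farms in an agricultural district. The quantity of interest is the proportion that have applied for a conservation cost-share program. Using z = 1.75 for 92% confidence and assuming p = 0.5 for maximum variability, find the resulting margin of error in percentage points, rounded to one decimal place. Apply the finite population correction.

5.5

Finite-population factor: (N−n)/(N−1) = (34525−255)/(34525−1) = 0.9926.
SE(p̂) = √[p(1−p)/n · (N−n)/(N−1)] = √[0.2500/255 × 0.9926] = 0.03120.
E = z × SE = 1.75 × 0.03120 = 0.05459 ≈ 5.5 percentage points.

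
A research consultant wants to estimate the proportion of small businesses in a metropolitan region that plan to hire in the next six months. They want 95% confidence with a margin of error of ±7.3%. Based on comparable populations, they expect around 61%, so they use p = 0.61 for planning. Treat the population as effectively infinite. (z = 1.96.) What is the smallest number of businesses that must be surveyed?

172

With p = 0.61, p(1−p) = 0.2379.
n = z²·p(1−p)/E² = 1.96² × 0.2379 / 0.073² = 3.8416 × 0.2379 / 0.005329 ≈ 171.50.
Rounding up gives n = 172.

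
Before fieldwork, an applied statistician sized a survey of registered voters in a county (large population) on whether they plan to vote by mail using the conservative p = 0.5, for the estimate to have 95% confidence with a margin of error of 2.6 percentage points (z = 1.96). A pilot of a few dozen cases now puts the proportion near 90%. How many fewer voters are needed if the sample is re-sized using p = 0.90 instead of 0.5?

Conservative (p = 0.5): n = 1.96² × 0.25 / 0.026² ≈ 1420.71 → 1421.
Using p = 0.90: p(1−p) = 0.0900, so n = 1.96² × 0.0900 / 0.026² ≈ 511.46 → 512.
Reduction: 1421 − 512 = 909.

909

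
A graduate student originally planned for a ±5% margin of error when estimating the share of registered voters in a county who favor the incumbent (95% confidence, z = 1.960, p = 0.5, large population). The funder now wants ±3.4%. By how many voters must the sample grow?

At ±5%: n = 1.960² × 0.2500 / 0.050² ≈ 384.16 → 385.
At ±3.4%: n = 1.960² × 0.2500 / 0.034² ≈ 830.80 → 831.
Additional respondents: 831 − 385 = 446.

446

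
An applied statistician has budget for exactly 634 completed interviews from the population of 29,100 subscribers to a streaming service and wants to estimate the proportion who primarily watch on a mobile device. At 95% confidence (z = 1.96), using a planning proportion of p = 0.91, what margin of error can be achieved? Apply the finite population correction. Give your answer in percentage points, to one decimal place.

2.2

Finite-population factor: (N−n)/(N−1) = (29100−634)/(29100−1) = 0.9782.
SE(p̂) = √[p(1−p)/n · (N−n)/(N−1)] = √[0.0819/634 × 0.9782] = 0.01124.
E = z × SE = 1.96 × 0.01124 = 0.02203 ≈ 2.2 percentage points.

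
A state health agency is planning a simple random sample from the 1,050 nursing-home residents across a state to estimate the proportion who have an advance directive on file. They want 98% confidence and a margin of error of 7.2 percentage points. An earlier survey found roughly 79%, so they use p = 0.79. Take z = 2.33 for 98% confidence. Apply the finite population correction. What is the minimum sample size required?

Unadjusted: n₀ = 2.33² × 0.79 × 0.21 / 0.072² ≈ 173.74, so n₀ = 174.
Finite population correction with N = 1,050: n = n₀ / (1 + (n₀−1)/N) = 174 / (1 + 173/1050) = 174 / 1.1648 ≈ 149.39.
Rounding up, n = 150.

150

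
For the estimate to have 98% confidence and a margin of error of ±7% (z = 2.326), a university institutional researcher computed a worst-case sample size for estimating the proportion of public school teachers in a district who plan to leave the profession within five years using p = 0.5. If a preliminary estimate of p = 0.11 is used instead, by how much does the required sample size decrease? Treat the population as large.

168

Conservative (p = 0.5): n = 2.326² × 0.25 / 0.070² ≈ 276.03 → 277.
Using p = 0.11: p(1−p) = 0.0979, so n = 2.326² × 0.0979 / 0.070² ≈ 108.10 → 109.
Reduction: 277 − 109 = 168.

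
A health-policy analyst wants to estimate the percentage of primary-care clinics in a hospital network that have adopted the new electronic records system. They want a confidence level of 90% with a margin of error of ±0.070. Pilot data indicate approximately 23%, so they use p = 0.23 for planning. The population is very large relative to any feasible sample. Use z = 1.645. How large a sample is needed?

98

With p = 0.23, p(1−p) = 0.1771.
n = z²·p(1−p)/E² = 1.645² × 0.1771 / 0.070² = 2.7060 × 0.1771 / 0.004900 ≈ 97.80.
Rounding up gives n = 98.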